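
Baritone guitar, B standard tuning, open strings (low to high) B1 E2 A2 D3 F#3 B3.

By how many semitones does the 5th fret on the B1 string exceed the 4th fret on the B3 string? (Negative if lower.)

B1 at fret 5 → E2 (MIDI 40); B3 at fret 4 → D#4 (MIDI 63).
40 − 63 = -23, so the two pitches are 23 semitones apart.

-23 semitones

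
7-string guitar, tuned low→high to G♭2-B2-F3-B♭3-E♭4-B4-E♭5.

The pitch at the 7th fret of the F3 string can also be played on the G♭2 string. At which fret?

Fret 7 on F3 is MIDI 53 + 7 = 60 (C4). On the G♭2 string (open MIDI 42), that pitch is 60 − 42 = fret 18.

18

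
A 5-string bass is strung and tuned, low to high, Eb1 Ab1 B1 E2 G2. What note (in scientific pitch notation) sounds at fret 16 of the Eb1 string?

Eb1 is MIDI 27. Adding 16 gives 43, which is G2.

G2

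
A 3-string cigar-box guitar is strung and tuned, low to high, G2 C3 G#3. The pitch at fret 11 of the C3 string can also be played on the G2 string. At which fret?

Fret 11 on C3 is MIDI 48 + 11 = 59 (B3). On the G2 string (open MIDI 43), that pitch is 59 − 43 = fret 16.

16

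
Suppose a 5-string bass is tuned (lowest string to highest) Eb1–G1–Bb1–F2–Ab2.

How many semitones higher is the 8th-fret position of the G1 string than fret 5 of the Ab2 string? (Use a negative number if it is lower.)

-10 semitones

G1 at fret 8 → Eb2 (MIDI 39); Ab2 at fret 5 → Db3 (MIDI 49).
39 − 49 = -10, so the two pitches are 10 semitones apart.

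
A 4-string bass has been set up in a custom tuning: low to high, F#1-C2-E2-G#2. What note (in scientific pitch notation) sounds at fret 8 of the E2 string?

Each fret is one semitone, so E2 + 8 = C3.

C3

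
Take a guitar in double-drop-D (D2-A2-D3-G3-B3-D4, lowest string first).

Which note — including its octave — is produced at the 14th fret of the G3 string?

A4

Each fret is one semitone, so G3 + 14 = A4.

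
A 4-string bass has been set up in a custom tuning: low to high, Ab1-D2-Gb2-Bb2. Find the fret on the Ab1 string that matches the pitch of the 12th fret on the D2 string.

18

Fret 12 on D2 is MIDI 38 + 12 = 50 (D3). On the Ab1 string (open MIDI 32), that pitch is 50 − 32 = fret 18.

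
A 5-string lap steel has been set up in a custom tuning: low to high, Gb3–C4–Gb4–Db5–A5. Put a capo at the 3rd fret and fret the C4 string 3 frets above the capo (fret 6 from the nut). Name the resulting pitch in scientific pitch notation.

Gb4

The capo raises the open C4 by 3 semitones to Eb4; fretting 3 more gives C4 + 3 + 3 = C4 + 6 semitones = Gb4.
(Also written F#.)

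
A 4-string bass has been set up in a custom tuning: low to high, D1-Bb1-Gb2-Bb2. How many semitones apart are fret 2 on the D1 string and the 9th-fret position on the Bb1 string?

D1 at fret 2 → E1 (MIDI 28); Bb1 at fret 9 → G2 (MIDI 43).
28 − 43 = -15, so the two pitches are 15 semitones apart, with G2 the higher.

15 semitones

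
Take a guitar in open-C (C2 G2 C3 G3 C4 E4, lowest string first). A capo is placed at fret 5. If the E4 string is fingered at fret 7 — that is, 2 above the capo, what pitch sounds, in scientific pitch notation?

The capo raises the open E4 by 5 semitones to A4; fretting 2 more gives E4 + 5 + 2 = E4 + 7 semitones = B4.

B4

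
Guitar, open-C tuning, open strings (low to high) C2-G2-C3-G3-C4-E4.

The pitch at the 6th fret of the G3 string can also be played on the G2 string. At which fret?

18

Fret 6 on G3 is MIDI 55 + 6 = 61 (C♯4). On the G2 string (open MIDI 43), that pitch is 61 − 43 = fret 18.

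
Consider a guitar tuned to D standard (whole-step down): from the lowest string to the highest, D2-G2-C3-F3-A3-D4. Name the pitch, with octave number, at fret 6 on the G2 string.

C#3

Each fret is one semitone, so G2 + 6 = C#3.
(Equivalently spelled Db3.)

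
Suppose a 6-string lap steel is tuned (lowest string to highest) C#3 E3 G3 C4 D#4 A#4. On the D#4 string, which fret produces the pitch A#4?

A#4 is 7 semitones above the open D#4 (D#–E–F–F#–G–G#–A–A#), so it sits at fret 7.

7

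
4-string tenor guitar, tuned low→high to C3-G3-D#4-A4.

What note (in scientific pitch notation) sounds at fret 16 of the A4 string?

C#6

The open A4 string plus 16 semitones: A–A#–B–C–…–B–C–C#.
The walk passes from B into C 2 times, so the octave number goes from 4 to 6.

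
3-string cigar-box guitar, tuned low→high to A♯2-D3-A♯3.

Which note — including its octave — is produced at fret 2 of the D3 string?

D3 is MIDI 50. Adding 2 gives 52, which is E3.

E3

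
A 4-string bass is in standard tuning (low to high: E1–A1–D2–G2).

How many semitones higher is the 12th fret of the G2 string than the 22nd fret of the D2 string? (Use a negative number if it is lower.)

-5 semitones

G2 at fret 12 → G3 (MIDI 55); D2 at fret 22 → C4 (MIDI 60).
55 − 60 = -5, so the two pitches are 5 semitones apart.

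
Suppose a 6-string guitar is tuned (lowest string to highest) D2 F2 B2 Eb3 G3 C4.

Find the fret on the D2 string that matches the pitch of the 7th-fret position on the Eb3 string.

20

Eb3 at fret 7 is Eb3 + 7 semitones = Bb3.
The open D2 string is 13 semitones below the open Eb3, so the same pitch on the D2 string lies at fret 7 + 13 = 20.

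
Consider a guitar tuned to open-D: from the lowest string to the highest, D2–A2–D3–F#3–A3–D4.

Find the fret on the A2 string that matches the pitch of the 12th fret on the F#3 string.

Fret 12 on F#3 is MIDI 54 + 12 = 66 (F#4). On the A2 string (open MIDI 45), that pitch is 66 − 45 = fret 21.

21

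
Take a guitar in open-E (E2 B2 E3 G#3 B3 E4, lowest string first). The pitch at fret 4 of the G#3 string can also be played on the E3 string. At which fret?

8

G#3 at fret 4 is G#3 + 4 semitones = C4.
The open E3 string is 4 semitones below the open G#3, so the same pitch on the E3 string lies at fret 4 + 4 = 8.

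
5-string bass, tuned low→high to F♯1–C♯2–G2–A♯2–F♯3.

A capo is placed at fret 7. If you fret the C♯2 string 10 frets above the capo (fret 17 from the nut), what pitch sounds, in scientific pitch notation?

The capo raises the open C♯2 by 7 semitones to G♯2; fretting 10 more gives C♯2 + 7 + 10 = C♯2 + 17 semitones = F♯3.
(Also written G♭.)

F♯3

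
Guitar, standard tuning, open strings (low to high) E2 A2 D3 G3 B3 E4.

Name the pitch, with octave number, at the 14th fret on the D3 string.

The open D3 string plus 14 semitones: D–D#–E–F–…–D–D#–E.
The walk passes from B into C once, so the octave number goes from 3 to 4.

E4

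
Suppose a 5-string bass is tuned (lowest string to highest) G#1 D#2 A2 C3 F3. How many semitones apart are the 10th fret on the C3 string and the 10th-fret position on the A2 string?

C3 at fret 10 → A#3 (MIDI 58); A2 at fret 10 → G3 (MIDI 55).
58 − 55 = 3, so the two pitches are 3 semitones apart, with A#3 the higher.

3 semitones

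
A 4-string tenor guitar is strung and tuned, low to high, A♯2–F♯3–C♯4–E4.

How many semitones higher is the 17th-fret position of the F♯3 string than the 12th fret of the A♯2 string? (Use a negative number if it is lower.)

F♯3 at fret 17 → B4 (MIDI 71); A♯2 at fret 12 → A♯3 (MIDI 58).
71 − 58 = 13, so the two pitches are 13 semitones apart.

13 semitones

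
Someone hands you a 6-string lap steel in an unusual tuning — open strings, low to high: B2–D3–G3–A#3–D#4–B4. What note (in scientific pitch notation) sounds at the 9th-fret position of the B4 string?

B4 is MIDI 71. Adding 9 gives 80, which is G#5.

G#5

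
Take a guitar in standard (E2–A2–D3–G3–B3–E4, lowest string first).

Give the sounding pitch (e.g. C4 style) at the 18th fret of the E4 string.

A#5

E4 is MIDI 64. Adding 18 gives 82, which is A#5.
(Equivalently spelled Bb5.)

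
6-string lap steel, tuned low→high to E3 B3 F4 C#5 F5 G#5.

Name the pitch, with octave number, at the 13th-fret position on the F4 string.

F4 is MIDI 65. Adding 13 gives 78, which is F#5.
(Equivalently spelled Gb5.)

F#5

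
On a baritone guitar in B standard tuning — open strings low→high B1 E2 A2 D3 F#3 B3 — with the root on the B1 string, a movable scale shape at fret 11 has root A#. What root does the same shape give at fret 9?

G#

Moving from fret 11 to fret 9 shifts the root by -2 semitones.
A# down 2 semitones is G#.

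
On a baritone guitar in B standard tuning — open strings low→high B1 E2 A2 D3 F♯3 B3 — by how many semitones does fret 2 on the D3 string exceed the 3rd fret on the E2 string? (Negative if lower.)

9 semitones

D3 at fret 2 → E3 (MIDI 52); E2 at fret 3 → G2 (MIDI 43).
52 − 43 = 9, so the two pitches are 9 semitones apart.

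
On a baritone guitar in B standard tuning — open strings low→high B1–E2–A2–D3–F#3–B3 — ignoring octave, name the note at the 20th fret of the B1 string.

G

The open B1 string plus 20 semitones: B–C–C#–D–…–F–F#–G.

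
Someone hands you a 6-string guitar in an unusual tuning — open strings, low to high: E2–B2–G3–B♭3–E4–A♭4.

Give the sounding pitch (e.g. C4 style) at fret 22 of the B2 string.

Each fret is one semitone, so B2 + 22 = A4.

A4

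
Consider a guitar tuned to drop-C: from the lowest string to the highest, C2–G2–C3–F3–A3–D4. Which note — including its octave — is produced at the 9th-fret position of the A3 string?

F#4

The open A3 string plus 9 semitones: A–A#–B–C–C#–D–D#–E–F–F#.
The walk passes from B into C once, so the octave number goes from 3 to 4.
(Equivalently spelled Gb4.)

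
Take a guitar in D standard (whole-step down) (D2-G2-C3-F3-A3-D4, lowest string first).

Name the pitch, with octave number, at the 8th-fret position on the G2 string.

D#3

Each fret is one semitone, so G2 + 8 = D#3.
(Equivalently spelled Eb3.)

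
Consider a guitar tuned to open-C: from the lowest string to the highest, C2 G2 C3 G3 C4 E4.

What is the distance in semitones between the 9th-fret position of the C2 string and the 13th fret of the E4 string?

C2 at fret 9 → A2 (MIDI 45); E4 at fret 13 → F5 (MIDI 77).
45 − 77 = -32, so the two pitches are 32 semitones apart, with F5 the higher.

32 semitones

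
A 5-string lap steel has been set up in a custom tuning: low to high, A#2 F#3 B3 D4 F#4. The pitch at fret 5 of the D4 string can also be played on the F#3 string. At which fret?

13

D4 at fret 5 is D4 + 5 semitones = G4.
The open F#3 string is 8 semitones below the open D4, so the same pitch on the F#3 string lies at fret 5 + 8 = 13.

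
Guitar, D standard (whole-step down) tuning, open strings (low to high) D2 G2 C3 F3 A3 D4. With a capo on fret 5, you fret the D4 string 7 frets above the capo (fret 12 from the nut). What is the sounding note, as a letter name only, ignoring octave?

D

The capo raises the open D4 by 5 semitones to G4; fretting 7 more gives D4 + 5 + 7 = D4 + 12 semitones, landing on D.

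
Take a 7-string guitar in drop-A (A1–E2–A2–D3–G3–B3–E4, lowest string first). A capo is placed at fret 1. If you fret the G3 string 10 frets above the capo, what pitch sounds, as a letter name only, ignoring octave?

The capo raises the open G3 by 1 semitone to G♯3; fretting 10 more gives G3 + 1 + 10 = G3 + 11 semitones, landing on F♯.

F♯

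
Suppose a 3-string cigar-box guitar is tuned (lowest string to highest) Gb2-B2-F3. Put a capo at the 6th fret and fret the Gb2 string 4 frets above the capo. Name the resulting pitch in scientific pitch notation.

E3

The capo raises the open Gb2 by 6 semitones to C3; fretting 4 more gives Gb2 + 6 + 4 = Gb2 + 10 semitones = E3.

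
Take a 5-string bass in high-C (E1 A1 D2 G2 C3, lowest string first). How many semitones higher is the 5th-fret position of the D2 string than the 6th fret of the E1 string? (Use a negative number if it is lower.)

D2 at fret 5 → G2 (MIDI 43); E1 at fret 6 → A#1 (MIDI 34).
43 − 34 = 9, so the two pitches are 9 semitones apart.

9 semitones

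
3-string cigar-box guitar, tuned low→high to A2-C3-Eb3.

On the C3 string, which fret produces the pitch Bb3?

Bb3 is 10 semitones above the open C3 (C–Db–D–Eb–…–Ab–A–Bb), so it sits at fret 10.

10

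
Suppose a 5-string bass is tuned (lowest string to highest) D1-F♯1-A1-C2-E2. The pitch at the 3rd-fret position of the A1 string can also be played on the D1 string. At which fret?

Fret 3 on A1 is MIDI 33 + 3 = 36 (C2). On the D1 string (open MIDI 26), that pitch is 36 − 26 = fret 10.

10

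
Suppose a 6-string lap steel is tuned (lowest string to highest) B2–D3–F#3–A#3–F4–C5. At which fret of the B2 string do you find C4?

C4 is 13 semitones above the open B2 (B–C–C#–D–…–A#–B–C), so it sits at fret 13.

13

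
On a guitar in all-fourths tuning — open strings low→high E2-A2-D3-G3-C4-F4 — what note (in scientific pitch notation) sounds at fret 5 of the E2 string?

Each fret is one semitone, so E2 + 5 = A2.

A2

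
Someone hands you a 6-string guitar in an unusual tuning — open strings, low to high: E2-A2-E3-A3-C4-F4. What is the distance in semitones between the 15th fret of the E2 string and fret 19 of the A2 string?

9 semitones

E2 at fret 15 → G3 (MIDI 55); A2 at fret 19 → E4 (MIDI 64).
55 − 64 = -9, so the two pitches are 9 semitones apart, with E4 the higher.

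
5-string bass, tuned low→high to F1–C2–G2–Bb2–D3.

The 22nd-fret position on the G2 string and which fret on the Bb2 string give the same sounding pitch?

19

Fret 22 on G2 is MIDI 43 + 22 = 65 (F4). On the Bb2 string (open MIDI 46), that pitch is 65 − 46 = fret 19.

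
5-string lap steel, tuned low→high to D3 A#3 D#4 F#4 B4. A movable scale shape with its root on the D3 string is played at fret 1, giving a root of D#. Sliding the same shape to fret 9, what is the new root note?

B

Moving from fret 1 to fret 9 shifts the root by 8 semitones.
D# up 8 semitones is B.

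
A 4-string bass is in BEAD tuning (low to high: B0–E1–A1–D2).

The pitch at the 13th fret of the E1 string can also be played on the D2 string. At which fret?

3

Fret 13 on E1 is MIDI 28 + 13 = 41 (F2). On the D2 string (open MIDI 38), that pitch is 41 − 38 = fret 3.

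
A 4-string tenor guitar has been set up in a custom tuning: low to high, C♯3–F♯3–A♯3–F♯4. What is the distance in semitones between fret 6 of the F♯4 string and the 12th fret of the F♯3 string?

F♯4 at fret 6 → C5 (MIDI 72); F♯3 at fret 12 → F♯4 (MIDI 66).
72 − 66 = 6, so the two pitches are 6 semitones apart, with C5 the higher.

6 semitones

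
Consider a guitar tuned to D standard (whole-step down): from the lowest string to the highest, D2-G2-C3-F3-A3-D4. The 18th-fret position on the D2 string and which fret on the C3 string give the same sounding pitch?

D2 at fret 18 is D2 + 18 semitones = G♯3.
The open C3 string is 10 semitones above the open D2, so the same pitch on the C3 string lies at fret 18 − 10 = 8.

8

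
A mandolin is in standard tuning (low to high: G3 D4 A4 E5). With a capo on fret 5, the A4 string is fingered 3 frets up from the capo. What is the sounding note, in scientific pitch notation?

F5

The capo raises the open A4 by 5 semitones to D5; fretting 3 more gives A4 + 5 + 3 = A4 + 8 semitones = F5.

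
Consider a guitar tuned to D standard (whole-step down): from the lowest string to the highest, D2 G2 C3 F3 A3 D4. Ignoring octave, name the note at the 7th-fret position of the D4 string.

D4 is MIDI 62. Adding 7 gives 69; 69 mod 12 = 9, i.e. A.

A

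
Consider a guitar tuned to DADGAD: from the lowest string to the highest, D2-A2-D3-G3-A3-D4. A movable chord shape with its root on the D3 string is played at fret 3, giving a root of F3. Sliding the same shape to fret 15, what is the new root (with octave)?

Moving from fret 3 to fret 15 shifts the root by 12 semitones.
F3 up 12 semitones is F4.

F4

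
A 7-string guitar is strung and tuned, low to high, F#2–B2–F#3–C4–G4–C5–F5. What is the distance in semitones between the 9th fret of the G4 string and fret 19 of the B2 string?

10 semitones

G4 at fret 9 → E5 (MIDI 76); B2 at fret 19 → F#4 (MIDI 66).
76 − 66 = 10, so the two pitches are 10 semitones apart, with E5 the higher.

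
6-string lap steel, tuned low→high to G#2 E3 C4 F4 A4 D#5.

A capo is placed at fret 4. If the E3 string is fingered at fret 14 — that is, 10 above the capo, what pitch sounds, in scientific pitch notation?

F#4

The capo raises the open E3 by 4 semitones to G#3; fretting 10 more gives E3 + 4 + 10 = E3 + 14 semitones = F#4.
(Also written Gb.)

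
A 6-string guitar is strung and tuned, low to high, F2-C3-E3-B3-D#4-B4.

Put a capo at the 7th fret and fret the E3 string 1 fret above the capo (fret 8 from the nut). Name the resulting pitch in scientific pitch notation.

The capo raises the open E3 by 7 semitones to B3; fretting 1 more gives E3 + 7 + 1 = E3 + 8 semitones = C4.

C4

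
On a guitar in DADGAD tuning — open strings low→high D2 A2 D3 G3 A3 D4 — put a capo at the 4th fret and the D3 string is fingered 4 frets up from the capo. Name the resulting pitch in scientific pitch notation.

The capo raises the open D3 by 4 semitones to F♯3; fretting 4 more gives D3 + 4 + 4 = D3 + 8 semitones = A♯3.
(Also written B♭.)

A♯3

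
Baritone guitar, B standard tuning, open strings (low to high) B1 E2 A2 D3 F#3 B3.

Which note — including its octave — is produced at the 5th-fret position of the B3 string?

E4

Each fret is one semitone, so B3 + 5 = E4.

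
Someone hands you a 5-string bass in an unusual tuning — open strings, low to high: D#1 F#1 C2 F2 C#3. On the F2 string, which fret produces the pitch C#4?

20

C#4 is 20 semitones above the open F2 (F–F#–G–G#–…–B–C–C#), so it sits at fret 20.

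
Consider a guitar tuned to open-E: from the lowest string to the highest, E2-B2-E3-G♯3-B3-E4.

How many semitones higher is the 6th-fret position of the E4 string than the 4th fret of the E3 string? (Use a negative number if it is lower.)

E4 at fret 6 → A♯4 (MIDI 70); E3 at fret 4 → G♯3 (MIDI 56).
70 − 56 = 14, so the two pitches are 14 semitones apart.

14 semitones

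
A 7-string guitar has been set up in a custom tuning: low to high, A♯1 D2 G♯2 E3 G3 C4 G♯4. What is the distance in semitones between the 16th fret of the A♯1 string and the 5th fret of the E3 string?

A♯1 at fret 16 → D3 (MIDI 50); E3 at fret 5 → A3 (MIDI 57).
50 − 57 = -7, so the two pitches are 7 semitones apart, with A3 the higher.

7 semitones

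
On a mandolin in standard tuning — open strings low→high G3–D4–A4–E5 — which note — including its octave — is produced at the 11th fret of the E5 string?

E5 is MIDI 76. Adding 11 gives 87, which is D#6.

D#6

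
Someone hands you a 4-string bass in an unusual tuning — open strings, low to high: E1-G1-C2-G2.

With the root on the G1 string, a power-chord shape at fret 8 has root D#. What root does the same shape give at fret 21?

Moving from fret 8 to fret 21 shifts the root by 13 semitones.
D# up 13 semitones is E.

E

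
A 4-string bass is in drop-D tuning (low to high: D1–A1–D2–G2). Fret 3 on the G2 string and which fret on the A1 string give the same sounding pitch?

13

Fret 3 on G2 is MIDI 43 + 3 = 46 (A#2). On the A1 string (open MIDI 33), that pitch is 46 − 33 = fret 13.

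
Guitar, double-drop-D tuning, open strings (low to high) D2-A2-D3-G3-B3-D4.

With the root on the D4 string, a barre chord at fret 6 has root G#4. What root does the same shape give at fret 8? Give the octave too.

A#4

Moving from fret 6 to fret 8 shifts the root by 2 semitones.
G#4 up 2 semitones is A#4.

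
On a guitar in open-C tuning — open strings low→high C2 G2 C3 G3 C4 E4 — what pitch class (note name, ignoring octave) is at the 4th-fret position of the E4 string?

E4 is MIDI 64. Adding 4 gives 68; 68 mod 12 = 8, i.e. G#.

G#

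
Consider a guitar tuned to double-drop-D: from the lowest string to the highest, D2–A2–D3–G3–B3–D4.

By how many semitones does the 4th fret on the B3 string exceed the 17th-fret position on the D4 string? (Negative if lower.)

B3 at fret 4 → D#4 (MIDI 63); D4 at fret 17 → G5 (MIDI 79).
63 − 79 = -16, so the two pitches are 16 semitones apart.

-16 semitones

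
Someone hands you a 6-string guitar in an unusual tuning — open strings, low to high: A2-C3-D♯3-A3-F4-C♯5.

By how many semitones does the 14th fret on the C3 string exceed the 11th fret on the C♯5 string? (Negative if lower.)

C3 at fret 14 → D4 (MIDI 62); C♯5 at fret 11 → C6 (MIDI 84).
62 − 84 = -22, so the two pitches are 22 semitones apart.

-22 semitones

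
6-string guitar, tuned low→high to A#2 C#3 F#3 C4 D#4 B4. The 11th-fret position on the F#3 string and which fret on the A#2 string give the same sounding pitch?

19

F#3 at fret 11 is F#3 + 11 semitones = F4.
The open A#2 string is 8 semitones below the open F#3, so the same pitch on the A#2 string lies at fret 11 + 8 = 19.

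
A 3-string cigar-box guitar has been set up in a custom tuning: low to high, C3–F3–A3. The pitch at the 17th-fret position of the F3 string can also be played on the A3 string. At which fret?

F3 at fret 17 is F3 + 17 semitones = Bb4.
The open A3 string is 4 semitones above the open F3, so the same pitch on the A3 string lies at fret 17 − 4 = 13.

13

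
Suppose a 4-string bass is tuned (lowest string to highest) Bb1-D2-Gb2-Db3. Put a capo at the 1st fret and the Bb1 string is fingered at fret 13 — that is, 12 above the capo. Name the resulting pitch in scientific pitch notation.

B2

The capo raises the open Bb1 by 1 semitone to B1; fretting 12 more gives Bb1 + 1 + 12 = Bb1 + 13 semitones = B2.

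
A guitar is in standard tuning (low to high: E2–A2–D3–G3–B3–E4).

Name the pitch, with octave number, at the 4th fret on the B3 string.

D#4

B3 is MIDI 59. Adding 4 gives 63, which is D#4.
(Equivalently spelled Eb4.)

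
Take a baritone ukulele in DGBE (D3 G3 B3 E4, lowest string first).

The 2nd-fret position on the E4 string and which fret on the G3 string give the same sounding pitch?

E4 at fret 2 is E4 + 2 semitones = F#4.
The open G3 string is 9 semitones below the open E4, so the same pitch on the G3 string lies at fret 2 + 9 = 11.

11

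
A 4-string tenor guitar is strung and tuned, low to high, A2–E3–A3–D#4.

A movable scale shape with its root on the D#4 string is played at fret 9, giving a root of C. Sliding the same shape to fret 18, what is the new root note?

Moving from fret 9 to fret 18 shifts the root by 9 semitones.
C up 9 semitones is A.

A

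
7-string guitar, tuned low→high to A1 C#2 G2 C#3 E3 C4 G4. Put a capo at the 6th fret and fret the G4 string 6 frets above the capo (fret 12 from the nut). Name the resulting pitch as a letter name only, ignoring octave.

The capo raises the open G4 by 6 semitones to C#5; fretting 6 more gives G4 + 6 + 6 = G4 + 12 semitones, landing on G.

G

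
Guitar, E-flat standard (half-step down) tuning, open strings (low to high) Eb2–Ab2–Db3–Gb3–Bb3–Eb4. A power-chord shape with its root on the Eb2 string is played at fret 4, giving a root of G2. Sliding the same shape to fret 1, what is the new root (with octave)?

Moving from fret 4 to fret 1 shifts the root by -3 semitones.
G2 down 3 semitones is E2.

E2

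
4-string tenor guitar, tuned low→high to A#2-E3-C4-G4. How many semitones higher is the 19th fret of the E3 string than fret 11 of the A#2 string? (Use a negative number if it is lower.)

14 semitones

E3 at fret 19 → B4 (MIDI 71); A#2 at fret 11 → A3 (MIDI 57).
71 − 57 = 14, so the two pitches are 14 semitones apart.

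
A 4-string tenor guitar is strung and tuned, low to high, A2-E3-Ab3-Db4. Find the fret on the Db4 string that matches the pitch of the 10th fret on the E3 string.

Fret 10 on E3 is MIDI 52 + 10 = 62 (D4). On the Db4 string (open MIDI 61), that pitch is 62 − 61 = fret 1.

1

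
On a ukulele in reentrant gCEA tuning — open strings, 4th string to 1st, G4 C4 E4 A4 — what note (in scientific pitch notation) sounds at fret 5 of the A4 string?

D5

The open A4 string plus 5 semitones: A–A#–B–C–C#–D.
The walk passes from B into C once, so the octave number goes from 4 to 5.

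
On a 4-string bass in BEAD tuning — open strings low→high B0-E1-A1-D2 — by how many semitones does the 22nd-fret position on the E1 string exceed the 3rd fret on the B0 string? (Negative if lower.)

E1 at fret 22 → D3 (MIDI 50); B0 at fret 3 → D1 (MIDI 26).
50 − 26 = 24, so the two pitches are 24 semitones apart.

24 semitones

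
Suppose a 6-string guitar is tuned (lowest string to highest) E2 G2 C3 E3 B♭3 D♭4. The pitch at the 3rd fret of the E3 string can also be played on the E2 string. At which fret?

E3 at fret 3 is E3 + 3 semitones = G3.
The open E2 string is 12 semitones below the open E3, so the same pitch on the E2 string lies at fret 3 + 12 = 15.

15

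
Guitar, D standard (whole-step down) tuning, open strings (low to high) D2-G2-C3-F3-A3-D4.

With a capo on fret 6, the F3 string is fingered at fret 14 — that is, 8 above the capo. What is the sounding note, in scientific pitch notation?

G4

The capo raises the open F3 by 6 semitones to B3; fretting 8 more gives F3 + 6 + 8 = F3 + 14 semitones = G4.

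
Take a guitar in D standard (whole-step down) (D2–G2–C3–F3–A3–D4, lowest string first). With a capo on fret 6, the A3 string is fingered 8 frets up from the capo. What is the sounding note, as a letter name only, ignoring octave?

B

The capo raises the open A3 by 6 semitones to D♯4; fretting 8 more gives A3 + 6 + 8 = A3 + 14 semitones, landing on B.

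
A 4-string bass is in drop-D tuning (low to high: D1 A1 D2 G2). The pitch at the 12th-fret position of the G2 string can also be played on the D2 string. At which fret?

17

G2 at fret 12 is G2 + 12 semitones = G3.
The open D2 string is 5 semitones below the open G2, so the same pitch on the D2 string lies at fret 12 + 5 = 17.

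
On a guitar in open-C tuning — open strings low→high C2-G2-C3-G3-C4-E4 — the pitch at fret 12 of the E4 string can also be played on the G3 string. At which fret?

21

E4 at fret 12 is E4 + 12 semitones = E5.
The open G3 string is 9 semitones below the open E4, so the same pitch on the G3 string lies at fret 12 + 9 = 21.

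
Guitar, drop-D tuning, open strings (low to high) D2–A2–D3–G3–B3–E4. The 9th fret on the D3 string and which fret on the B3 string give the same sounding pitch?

0

D3 at fret 9 is D3 + 9 semitones = B3.
The open B3 string is 9 semitones above the open D3, so the same pitch on the B3 string lies at fret 9 − 9 = 0.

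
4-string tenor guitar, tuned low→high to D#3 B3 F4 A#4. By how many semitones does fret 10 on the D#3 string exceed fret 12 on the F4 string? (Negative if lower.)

D#3 at fret 10 → C#4 (MIDI 61); F4 at fret 12 → F5 (MIDI 77).
61 − 77 = -16, so the two pitches are 16 semitones apart.

-16 semitones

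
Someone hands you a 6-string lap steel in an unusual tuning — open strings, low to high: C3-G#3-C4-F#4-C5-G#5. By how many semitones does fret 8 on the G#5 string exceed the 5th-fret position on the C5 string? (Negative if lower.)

G#5 at fret 8 → E6 (MIDI 88); C5 at fret 5 → F5 (MIDI 77).
88 − 77 = 11, so the two pitches are 11 semitones apart.

11 semitones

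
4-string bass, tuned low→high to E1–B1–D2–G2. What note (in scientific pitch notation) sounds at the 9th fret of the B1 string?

G#2

B1 is MIDI 35. Adding 9 gives 44, which is G#2.
(Equivalently spelled Ab2.)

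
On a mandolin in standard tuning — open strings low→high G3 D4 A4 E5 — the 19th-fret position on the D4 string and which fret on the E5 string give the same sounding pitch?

5

Fret 19 on D4 is MIDI 62 + 19 = 81 (A5). On the E5 string (open MIDI 76), that pitch is 81 − 76 = fret 5.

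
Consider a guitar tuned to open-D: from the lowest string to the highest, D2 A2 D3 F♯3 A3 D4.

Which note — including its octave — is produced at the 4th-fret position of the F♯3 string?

F♯3 is MIDI 54. Adding 4 gives 58, which is A♯3.
(Equivalently spelled B♭3.)

A♯3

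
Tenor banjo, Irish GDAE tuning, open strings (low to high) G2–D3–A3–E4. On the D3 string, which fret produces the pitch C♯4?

C♯4 is 11 semitones above the open D3 (D–D#–E–F–…–B–C–C#), so it sits at fret 11.

11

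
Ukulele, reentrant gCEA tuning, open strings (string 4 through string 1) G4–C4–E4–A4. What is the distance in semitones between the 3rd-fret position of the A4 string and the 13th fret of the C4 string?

A4 at fret 3 → C5 (MIDI 72); C4 at fret 13 → C#5 (MIDI 73).
72 − 73 = -1, so the two pitches are 1 semitone apart, with C#5 the higher.

1 semitone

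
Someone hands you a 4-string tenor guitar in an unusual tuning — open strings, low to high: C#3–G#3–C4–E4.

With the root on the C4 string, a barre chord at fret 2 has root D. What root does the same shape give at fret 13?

C#

Moving from fret 2 to fret 13 shifts the root by 11 semitones.
D up 11 semitones is C#.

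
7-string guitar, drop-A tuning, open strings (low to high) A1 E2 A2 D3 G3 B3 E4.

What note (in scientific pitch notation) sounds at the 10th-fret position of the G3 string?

Each fret is one semitone, so G3 + 10 = F4.

F4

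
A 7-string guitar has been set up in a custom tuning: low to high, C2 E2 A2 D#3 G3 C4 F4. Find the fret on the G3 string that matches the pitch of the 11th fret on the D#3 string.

Fret 11 on D#3 is MIDI 51 + 11 = 62 (D4). On the G3 string (open MIDI 55), that pitch is 62 − 55 = fret 7.

7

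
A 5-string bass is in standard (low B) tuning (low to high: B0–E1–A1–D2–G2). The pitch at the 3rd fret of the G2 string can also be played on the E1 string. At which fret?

G2 at fret 3 is G2 + 3 semitones = A#2.
The open E1 string is 15 semitones below the open G2, so the same pitch on the E1 string lies at fret 3 + 15 = 18.

18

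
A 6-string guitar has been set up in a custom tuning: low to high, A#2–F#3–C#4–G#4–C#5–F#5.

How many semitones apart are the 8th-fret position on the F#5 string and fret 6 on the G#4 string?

12 semitones

F#5 at fret 8 → D6 (MIDI 86); G#4 at fret 6 → D5 (MIDI 74).
86 − 74 = 12, so the two pitches are 12 semitones apart, with D6 the higher.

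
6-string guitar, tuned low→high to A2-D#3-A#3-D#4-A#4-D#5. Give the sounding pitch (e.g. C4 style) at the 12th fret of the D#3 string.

D#4

D#3 is MIDI 51. Adding 12 gives 63, which is D#4.
(Equivalently spelled Eb4.)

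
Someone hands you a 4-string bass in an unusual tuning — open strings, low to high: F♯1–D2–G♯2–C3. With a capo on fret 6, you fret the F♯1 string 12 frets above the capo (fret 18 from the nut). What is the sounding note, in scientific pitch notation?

The capo raises the open F♯1 by 6 semitones to C2; fretting 12 more gives F♯1 + 6 + 12 = F♯1 + 18 semitones = C3.

C3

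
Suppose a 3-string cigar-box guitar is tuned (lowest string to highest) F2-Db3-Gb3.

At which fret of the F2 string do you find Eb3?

10

Eb3 is 10 semitones above the open F2 (F–Gb–G–Ab–…–Db–D–Eb), so it sits at fret 10.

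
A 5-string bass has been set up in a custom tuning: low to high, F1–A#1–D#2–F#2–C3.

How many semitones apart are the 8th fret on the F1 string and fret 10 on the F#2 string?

F1 at fret 8 → C#2 (MIDI 37); F#2 at fret 10 → E3 (MIDI 52).
37 − 52 = -15, so the two pitches are 15 semitones apart, with E3 the higher.

15 semitones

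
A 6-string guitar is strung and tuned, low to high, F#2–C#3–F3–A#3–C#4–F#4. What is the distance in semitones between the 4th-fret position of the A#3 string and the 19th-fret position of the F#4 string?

23 semitones

A#3 at fret 4 → D4 (MIDI 62); F#4 at fret 19 → C#6 (MIDI 85).
62 − 85 = -23, so the two pitches are 23 semitones apart, with C#6 the higher.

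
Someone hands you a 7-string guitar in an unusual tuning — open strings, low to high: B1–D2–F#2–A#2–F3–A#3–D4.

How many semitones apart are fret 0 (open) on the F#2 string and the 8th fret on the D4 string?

F#2 at fret 0 → F#2 (MIDI 42); D4 at fret 8 → A#4 (MIDI 70).
42 − 70 = -28, so the two pitches are 28 semitones apart, with A#4 the higher.

28 semitones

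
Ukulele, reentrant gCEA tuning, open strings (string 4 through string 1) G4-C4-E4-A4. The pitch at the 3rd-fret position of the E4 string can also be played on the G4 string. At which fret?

E4 at fret 3 is E4 + 3 semitones = G4.
The open G4 string is 3 semitones above the open E4, so the same pitch on the G4 string lies at fret 3 − 3 = 0.

0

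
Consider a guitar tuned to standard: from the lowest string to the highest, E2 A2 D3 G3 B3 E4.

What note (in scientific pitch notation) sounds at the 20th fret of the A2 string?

F4

A2 is MIDI 45. Adding 20 gives 65, which is F4.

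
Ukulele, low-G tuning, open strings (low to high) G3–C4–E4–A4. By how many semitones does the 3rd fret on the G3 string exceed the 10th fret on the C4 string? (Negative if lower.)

-12 semitones

G3 at fret 3 → A#3 (MIDI 58); C4 at fret 10 → A#4 (MIDI 70).
58 − 70 = -12, so the two pitches are 12 semitones apart.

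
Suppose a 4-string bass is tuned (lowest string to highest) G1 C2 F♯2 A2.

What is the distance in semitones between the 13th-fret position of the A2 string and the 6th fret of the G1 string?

21 semitones

A2 at fret 13 → A♯3 (MIDI 58); G1 at fret 6 → C♯2 (MIDI 37).
58 − 37 = 21, so the two pitches are 21 semitones apart, with A♯3 the higher.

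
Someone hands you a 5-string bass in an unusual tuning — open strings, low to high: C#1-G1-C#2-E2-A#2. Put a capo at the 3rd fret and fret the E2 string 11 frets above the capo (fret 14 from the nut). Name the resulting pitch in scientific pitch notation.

F#3

The capo raises the open E2 by 3 semitones to G2; fretting 11 more gives E2 + 3 + 11 = E2 + 14 semitones = F#3.
(Also written Gb.)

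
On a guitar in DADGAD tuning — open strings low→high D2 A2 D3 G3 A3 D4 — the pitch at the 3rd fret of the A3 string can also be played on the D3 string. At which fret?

A3 at fret 3 is A3 + 3 semitones = C4.
The open D3 string is 7 semitones below the open A3, so the same pitch on the D3 string lies at fret 3 + 7 = 10.

10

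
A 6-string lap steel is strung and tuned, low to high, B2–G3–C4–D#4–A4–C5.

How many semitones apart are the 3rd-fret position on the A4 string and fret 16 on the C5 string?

A4 at fret 3 → C5 (MIDI 72); C5 at fret 16 → E6 (MIDI 88).
72 − 88 = -16, so the two pitches are 16 semitones apart, with E6 the higher.

16 semitones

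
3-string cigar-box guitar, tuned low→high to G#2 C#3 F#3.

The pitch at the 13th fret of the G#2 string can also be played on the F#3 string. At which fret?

Fret 13 on G#2 is MIDI 44 + 13 = 57 (A3). On the F#3 string (open MIDI 54), that pitch is 57 − 54 = fret 3.

3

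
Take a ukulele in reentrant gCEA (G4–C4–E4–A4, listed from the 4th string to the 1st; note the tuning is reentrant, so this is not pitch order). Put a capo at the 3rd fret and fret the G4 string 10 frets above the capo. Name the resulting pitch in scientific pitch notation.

The capo raises the open G4 by 3 semitones to A#4; fretting 10 more gives G4 + 3 + 10 = G4 + 13 semitones = G#5.

G#5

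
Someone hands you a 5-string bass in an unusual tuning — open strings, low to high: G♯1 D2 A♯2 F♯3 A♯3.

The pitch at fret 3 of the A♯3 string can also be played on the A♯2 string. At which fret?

A♯3 at fret 3 is A♯3 + 3 semitones = C♯4.
The open A♯2 string is 12 semitones below the open A♯3, so the same pitch on the A♯2 string lies at fret 3 + 12 = 15.

15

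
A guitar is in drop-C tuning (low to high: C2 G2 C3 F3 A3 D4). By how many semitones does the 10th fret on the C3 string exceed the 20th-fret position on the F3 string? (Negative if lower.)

-15 semitones

C3 at fret 10 → A#3 (MIDI 58); F3 at fret 20 → C#5 (MIDI 73).
58 − 73 = -15, so the two pitches are 15 semitones apart.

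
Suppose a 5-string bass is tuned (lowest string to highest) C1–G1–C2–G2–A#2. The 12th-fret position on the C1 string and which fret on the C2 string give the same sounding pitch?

C1 at fret 12 is C1 + 12 semitones = C2.
The open C2 string is 12 semitones above the open C1, so the same pitch on the C2 string lies at fret 12 − 12 = 0.

0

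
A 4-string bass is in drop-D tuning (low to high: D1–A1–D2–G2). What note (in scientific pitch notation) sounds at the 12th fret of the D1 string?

D2

Each fret is one semitone, so D1 + 12 = D2.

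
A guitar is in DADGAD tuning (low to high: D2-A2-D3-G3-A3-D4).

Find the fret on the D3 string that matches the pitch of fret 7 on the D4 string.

19

D4 at fret 7 is D4 + 7 semitones = A4.
The open D3 string is 12 semitones below the open D4, so the same pitch on the D3 string lies at fret 7 + 12 = 19.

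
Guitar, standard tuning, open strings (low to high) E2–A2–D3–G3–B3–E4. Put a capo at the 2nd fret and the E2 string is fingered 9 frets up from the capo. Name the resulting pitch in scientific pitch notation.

The capo raises the open E2 by 2 semitones to F#2; fretting 9 more gives E2 + 2 + 9 = E2 + 11 semitones = D#3.
(Also written Eb.)

D#3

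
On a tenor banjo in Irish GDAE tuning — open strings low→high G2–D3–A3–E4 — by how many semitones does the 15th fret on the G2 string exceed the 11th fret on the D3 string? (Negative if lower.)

G2 at fret 15 → A#3 (MIDI 58); D3 at fret 11 → C#4 (MIDI 61).
58 − 61 = -3, so the two pitches are 3 semitones apart.

-3 semitones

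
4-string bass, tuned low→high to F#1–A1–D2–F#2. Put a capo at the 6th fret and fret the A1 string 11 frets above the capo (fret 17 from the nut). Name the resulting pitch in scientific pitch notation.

The capo raises the open A1 by 6 semitones to D#2; fretting 11 more gives A1 + 6 + 11 = A1 + 17 semitones = D3.

D3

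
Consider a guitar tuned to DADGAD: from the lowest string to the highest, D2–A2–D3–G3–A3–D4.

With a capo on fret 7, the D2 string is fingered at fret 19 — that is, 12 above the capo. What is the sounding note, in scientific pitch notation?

A3

The capo raises the open D2 by 7 semitones to A2; fretting 12 more gives D2 + 7 + 12 = D2 + 19 semitones = A3.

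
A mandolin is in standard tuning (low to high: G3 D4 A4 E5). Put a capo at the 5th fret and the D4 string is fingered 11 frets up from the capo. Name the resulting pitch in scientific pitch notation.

F♯5

The capo raises the open D4 by 5 semitones to G4; fretting 11 more gives D4 + 5 + 11 = D4 + 16 semitones = F♯5.
(Also written G♭.)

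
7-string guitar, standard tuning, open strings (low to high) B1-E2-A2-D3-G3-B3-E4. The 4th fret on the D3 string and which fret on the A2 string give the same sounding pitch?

D3 at fret 4 is D3 + 4 semitones = F♯3.
The open A2 string is 5 semitones below the open D3, so the same pitch on the A2 string lies at fret 4 + 5 = 9.

9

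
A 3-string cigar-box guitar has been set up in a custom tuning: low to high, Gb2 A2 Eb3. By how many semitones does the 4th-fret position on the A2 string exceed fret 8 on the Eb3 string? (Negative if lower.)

A2 at fret 4 → Db3 (MIDI 49); Eb3 at fret 8 → B3 (MIDI 59).
49 − 59 = -10, so the two pitches are 10 semitones apart.

-10 semitones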